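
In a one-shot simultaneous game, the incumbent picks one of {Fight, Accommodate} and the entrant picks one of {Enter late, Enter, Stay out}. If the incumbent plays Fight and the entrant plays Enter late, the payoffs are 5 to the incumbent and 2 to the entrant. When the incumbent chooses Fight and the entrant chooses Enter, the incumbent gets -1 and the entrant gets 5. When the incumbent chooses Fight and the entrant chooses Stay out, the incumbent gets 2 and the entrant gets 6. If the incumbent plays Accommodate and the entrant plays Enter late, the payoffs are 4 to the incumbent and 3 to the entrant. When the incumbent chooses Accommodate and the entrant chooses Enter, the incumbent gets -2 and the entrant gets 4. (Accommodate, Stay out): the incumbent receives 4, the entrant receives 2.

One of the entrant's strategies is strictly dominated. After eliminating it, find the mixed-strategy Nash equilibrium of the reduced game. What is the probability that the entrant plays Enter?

q = 2/3

The entrant's strategy Enter late is strictly dominated by Enter: 5 > 2 and 4 > 3. Eliminate Enter late.
The incumbent's indifference between Fight and Accommodate determines the entrant's mixing probability q:
  the incumbent's expected payoff from Fight: q·(-1) + (1−q)·2 = -3q + 2
  the incumbent's expected payoff from Accommodate: q·(-2) + (1−q)·4 = -6q + 4
  -3q + 2 = -6q + 4  ⇒  3q = 2  ⇒  q = 2/3.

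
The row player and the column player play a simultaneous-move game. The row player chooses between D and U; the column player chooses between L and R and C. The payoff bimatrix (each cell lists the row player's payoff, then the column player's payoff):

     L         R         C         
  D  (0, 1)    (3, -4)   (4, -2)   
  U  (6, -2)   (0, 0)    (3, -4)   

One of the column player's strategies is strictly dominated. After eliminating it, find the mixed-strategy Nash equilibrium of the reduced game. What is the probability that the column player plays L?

q = 1/3

The column player's strategy C is strictly dominated by L: 1 > -2 and -2 > -4. Eliminate C.
For the row player to be willing to mix, the row player must be indifferent between D and U, which pins down the column player's mix.
  the row player's payoff from D: q·0 + (1−q)·3 = -3q + 3
  the row player's payoff from U: q·6 + (1−q)·0 = 6q
  -3q + 3 = 6q  ⇒  -9q = -3  ⇒  q = 1/3.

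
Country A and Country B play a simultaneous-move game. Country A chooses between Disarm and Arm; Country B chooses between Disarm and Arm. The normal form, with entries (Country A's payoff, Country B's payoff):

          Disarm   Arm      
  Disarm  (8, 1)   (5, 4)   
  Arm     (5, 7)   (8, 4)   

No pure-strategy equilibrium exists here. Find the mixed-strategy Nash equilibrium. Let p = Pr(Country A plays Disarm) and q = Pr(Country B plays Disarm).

Set Country B's expected payoff from Disarm equal to that from Arm:
  Country B's payoff to Disarm: p·1 + (1−p)·7 = -6p + 7
  Country B's payoff to Arm: p·4 + (1−p)·4 = 4
  -6p + 7 = 4  ⇒  -6p = -3  ⇒  p = 1/2.
Set Country A's expected payoff from Disarm equal to that from Arm:
  Country A's payoff to Disarm: q·8 + (1−q)·5 = 3q + 5
  Country A's payoff to Arm: q·5 + (1−q)·8 = -3q + 8
  3q + 5 = -3q + 8  ⇒  6q = 3  ⇒  q = 1/2.

p = 1/2, q = 1/2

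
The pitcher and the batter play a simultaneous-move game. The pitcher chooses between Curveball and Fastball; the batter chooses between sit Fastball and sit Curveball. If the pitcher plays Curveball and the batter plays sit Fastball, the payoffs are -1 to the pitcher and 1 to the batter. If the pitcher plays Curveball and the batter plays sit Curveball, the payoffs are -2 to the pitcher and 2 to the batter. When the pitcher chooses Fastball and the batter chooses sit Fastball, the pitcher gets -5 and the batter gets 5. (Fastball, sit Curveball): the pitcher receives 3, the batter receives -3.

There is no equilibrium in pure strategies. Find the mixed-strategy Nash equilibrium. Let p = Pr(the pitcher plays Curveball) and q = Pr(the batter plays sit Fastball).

In a mixed equilibrium the batter is indifferent between sit Fastball and sit Curveball; this condition fixes p.
  the batter's expected payoff from sit Fastball: p·1 + (1−p)·5 = -4p + 5
  the batter's expected payoff from sit Curveball: p·2 + (1−p)·(-3) = 5p - 3
  -4p + 5 = 5p - 3  ⇒  -9p = -8  ⇒  p = 8/9.
In a mixed equilibrium the pitcher is indifferent between Curveball and Fastball; this condition fixes q.
  the pitcher's payoff to Curveball: q·(-1) + (1−q)·(-2) = q - 2
  the pitcher's payoff to Fastball: q·(-5) + (1−q)·3 = -8q + 3
  q - 2 = -8q + 3  ⇒  9q = 5  ⇒  q = 5/9.

p = 8/9, q = 5/9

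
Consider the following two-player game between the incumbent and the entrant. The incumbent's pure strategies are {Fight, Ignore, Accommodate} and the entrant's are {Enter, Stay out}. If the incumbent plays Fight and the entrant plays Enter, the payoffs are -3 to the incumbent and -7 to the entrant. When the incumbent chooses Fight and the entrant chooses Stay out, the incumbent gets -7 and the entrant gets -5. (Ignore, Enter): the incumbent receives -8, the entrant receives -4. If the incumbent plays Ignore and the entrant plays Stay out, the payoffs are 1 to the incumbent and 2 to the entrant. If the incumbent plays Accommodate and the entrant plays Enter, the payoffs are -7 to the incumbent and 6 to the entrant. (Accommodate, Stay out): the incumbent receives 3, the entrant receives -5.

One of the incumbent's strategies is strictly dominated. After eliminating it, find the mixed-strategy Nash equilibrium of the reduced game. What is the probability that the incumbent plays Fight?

The incumbent's strategy Ignore is strictly dominated by Accommodate: -7 > -8 and 3 > 1. Eliminate Ignore.
The entrant's indifference between Enter and Stay out determines the incumbent's mixing probability p:
  the entrant's payoff from Enter: p·(-7) + (1−p)·6 = -13p + 6
  the entrant's payoff from Stay out: p·(-5) + (1−p)·(-5) = -5
  -13p + 6 = -5  ⇒  -13p = -11  ⇒  p = 11/13.

p = 11/13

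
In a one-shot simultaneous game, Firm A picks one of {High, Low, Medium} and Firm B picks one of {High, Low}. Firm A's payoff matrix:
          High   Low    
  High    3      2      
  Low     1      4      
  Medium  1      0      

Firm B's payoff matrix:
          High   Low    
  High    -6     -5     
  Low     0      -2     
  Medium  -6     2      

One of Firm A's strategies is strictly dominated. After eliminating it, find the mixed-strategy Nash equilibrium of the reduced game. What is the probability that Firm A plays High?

Firm A's strategy Medium is strictly dominated by High: 3 > 1 and 2 > 0. Eliminate Medium.
In a mixed equilibrium Firm B is indifferent between High and Low; this condition fixes p.
  Firm B's payoff to High: p·(-6) + (1−p)·0 = -6p
  Firm B's payoff to Low: p·(-5) + (1−p)·(-2) = -3p - 2
  -6p = -3p - 2  ⇒  -3p = -2  ⇒  p = 2/3.

p = 2/3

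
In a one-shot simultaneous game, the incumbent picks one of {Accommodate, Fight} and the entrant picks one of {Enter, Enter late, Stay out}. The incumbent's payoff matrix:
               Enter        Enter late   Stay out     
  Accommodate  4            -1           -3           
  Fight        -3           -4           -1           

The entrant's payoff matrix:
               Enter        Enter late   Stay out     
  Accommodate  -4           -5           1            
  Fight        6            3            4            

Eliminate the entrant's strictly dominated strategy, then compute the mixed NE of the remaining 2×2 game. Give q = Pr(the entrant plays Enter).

q = 2/9

The entrant's strategy Enter late is strictly dominated by Enter: -4 > -5 and 6 > 3. Eliminate Enter late.
The incumbent's indifference between Accommodate and Fight determines the entrant's mixing probability q:
  the incumbent's expected payoff from Accommodate: q·4 + (1−q)·(-3) = 7q - 3
  the incumbent's expected payoff from Fight: q·(-3) + (1−q)·(-1) = -2q - 1
  7q - 3 = -2q - 1  ⇒  9q = 2  ⇒  q = 2/9.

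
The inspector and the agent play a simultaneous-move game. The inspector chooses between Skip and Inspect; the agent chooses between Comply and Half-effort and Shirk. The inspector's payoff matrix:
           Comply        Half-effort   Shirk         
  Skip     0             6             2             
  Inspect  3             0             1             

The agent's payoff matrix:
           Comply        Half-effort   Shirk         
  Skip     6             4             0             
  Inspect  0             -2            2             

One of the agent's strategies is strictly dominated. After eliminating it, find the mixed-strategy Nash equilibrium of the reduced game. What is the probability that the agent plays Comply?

The agent's strategy Half-effort is strictly dominated by Comply: 6 > 4 and 0 > -2. Eliminate Half-effort.
The agent's mix must leave the inspector indifferent between Skip and Inspect.
  the inspector's payoff from Skip: q·0 + (1−q)·2 = -2q + 2
  the inspector's payoff from Inspect: q·3 + (1−q)·1 = 2q + 1
  -2q + 2 = 2q + 1  ⇒  -4q = -1  ⇒  q = 1/4.

q = 1/4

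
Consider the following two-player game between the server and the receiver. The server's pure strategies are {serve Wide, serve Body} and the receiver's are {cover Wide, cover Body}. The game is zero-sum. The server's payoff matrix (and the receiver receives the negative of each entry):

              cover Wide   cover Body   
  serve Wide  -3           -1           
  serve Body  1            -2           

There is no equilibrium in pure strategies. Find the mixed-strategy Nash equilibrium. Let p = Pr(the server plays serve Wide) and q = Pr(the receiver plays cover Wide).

p = 3/5, q = 1/5

Set the receiver's expected payoff from cover Wide equal to that from cover Body:
  the receiver's payoff from cover Wide: p·3 + (1−p)·(-1) = 4p - 1
  the receiver's payoff from cover Body: p·1 + (1−p)·2 = -p + 2
  4p - 1 = -p + 2  ⇒  5p = 3  ⇒  p = 3/5.
In a mixed equilibrium the server is indifferent between serve Wide and serve Body; this condition fixes q.
  the server's payoff to serve Wide: q·(-3) + (1−q)·(-1) = -2q - 1
  the server's payoff to serve Body: q·1 + (1−q)·(-2) = 3q - 2
  -2q - 1 = 3q - 2  ⇒  -5q = -1  ⇒  q = 1/5.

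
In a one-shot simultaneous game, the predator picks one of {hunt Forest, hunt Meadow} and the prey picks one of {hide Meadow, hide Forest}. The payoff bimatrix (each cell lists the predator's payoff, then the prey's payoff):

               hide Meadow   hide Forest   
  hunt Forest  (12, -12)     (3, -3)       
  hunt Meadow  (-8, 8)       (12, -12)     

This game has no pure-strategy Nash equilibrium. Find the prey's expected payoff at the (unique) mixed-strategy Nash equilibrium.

Set the prey's expected payoff from hide Meadow equal to that from hide Forest:
  the prey's expected payoff from hide Meadow: p·(-12) + (1−p)·8 = -20p + 8
  the prey's expected payoff from hide Forest: p·(-3) + (1−p)·(-12) = 9p - 12
  -20p + 8 = 9p - 12  ⇒  -29p = -20  ⇒  p = 20/29.
At equilibrium the prey is indifferent across columns, so the prey's payoff equals the payoff from hide Meadow: (20/29)·(-12) + (9/29)·8 = -168/29.

-168/29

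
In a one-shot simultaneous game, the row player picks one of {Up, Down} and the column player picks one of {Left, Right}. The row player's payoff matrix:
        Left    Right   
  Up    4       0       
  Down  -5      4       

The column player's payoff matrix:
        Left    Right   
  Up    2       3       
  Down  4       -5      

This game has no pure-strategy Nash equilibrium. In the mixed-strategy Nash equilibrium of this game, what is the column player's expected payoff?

11/5

In a mixed equilibrium the column player is indifferent between Left and Right; this condition fixes p.
  the column player's expected payoff from Left: p·2 + (1−p)·4 = -2p + 4
  the column player's expected payoff from Right: p·3 + (1−p)·(-5) = 8p - 5
  -2p + 4 = 8p - 5  ⇒  -10p = -9  ⇒  p = 9/10.
At equilibrium the column player is indifferent across columns, so the column player's payoff equals the payoff from Left: (9/10)·2 + (1/10)·4 = 11/5.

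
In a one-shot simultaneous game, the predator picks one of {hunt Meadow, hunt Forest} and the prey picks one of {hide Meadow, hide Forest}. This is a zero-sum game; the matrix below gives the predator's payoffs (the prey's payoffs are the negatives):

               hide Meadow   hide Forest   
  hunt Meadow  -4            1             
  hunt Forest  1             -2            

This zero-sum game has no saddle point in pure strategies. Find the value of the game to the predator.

v = -7/8

The predator's indifference between hunt Meadow and hunt Forest determines the prey's mixing probability q:
  the predator's payoff to hunt Meadow: q·(-4) + (1−q)·1 = -5q + 1
  the predator's payoff to hunt Forest: q·1 + (1−q)·(-2) = 3q - 2
  -5q + 1 = 3q - 2  ⇒  -8q = -3  ⇒  q = 3/8.
The value is the predator's expected payoff against this mix (using hunt Meadow): (3/8)·(-4) + (5/8)·1 = -7/8.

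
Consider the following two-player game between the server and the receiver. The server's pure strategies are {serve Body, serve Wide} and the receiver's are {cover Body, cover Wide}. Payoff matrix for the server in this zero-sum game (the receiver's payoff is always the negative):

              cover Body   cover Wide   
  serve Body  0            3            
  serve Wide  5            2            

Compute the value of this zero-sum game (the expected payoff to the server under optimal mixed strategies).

The server's indifference between serve Body and serve Wide determines the receiver's mixing probability q:
  the server's payoff to serve Body: q·0 + (1−q)·3 = -3q + 3
  the server's payoff to serve Wide: q·5 + (1−q)·2 = 3q + 2
  -3q + 3 = 3q + 2  ⇒  -6q = -1  ⇒  q = 1/6.
The value is the server's expected payoff against this mix (using serve Body): (1/6)·0 + (5/6)·3 = 5/2.

v = 5/2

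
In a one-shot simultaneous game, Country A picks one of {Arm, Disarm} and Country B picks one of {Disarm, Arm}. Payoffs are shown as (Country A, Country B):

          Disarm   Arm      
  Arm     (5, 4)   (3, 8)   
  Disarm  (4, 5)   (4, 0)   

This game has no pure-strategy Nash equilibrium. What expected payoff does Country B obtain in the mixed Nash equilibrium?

For Country B to be willing to mix, Country B must be indifferent between Disarm and Arm, which pins down Country A's mix.
  Country B's payoff to Disarm: p·4 + (1−p)·5 = -p + 5
  Country B's payoff to Arm: p·8 + (1−p)·0 = 8p
  -p + 5 = 8p  ⇒  -9p = -5  ⇒  p = 5/9.
At equilibrium Country B is indifferent across columns, so Country B's payoff equals the payoff from Disarm: (5/9)·4 + (4/9)·5 = 40/9.

40/9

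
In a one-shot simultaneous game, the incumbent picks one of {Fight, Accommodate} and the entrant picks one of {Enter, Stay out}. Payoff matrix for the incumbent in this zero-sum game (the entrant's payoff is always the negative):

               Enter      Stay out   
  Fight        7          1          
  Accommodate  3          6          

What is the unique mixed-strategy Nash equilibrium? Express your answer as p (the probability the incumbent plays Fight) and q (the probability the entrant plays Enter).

p = 1/3, q = 5/9

In a mixed equilibrium the entrant is indifferent between Enter and Stay out; this condition fixes p.
  the entrant's payoff to Enter: p·(-7) + (1−p)·(-3) = -4p - 3
  the entrant's payoff to Stay out: p·(-1) + (1−p)·(-6) = 5p - 6
  -4p - 3 = 5p - 6  ⇒  -9p = -3  ⇒  p = 1/3.
In a mixed equilibrium the incumbent is indifferent between Fight and Accommodate; this condition fixes q.
  the incumbent's payoff from Fight: q·7 + (1−q)·1 = 6q + 1
  the incumbent's payoff from Accommodate: q·3 + (1−q)·6 = -3q + 6
  6q + 1 = -3q + 6  ⇒  9q = 5  ⇒  q = 5/9.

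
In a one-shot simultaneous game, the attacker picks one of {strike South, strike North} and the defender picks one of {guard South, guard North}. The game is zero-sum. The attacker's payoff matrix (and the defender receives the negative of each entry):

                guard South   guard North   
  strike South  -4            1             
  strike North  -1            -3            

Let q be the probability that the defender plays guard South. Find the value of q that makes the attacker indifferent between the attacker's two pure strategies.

The defender's mix must leave the attacker indifferent between strike South and strike North.
  the attacker's payoff to strike South: q·(-4) + (1−q)·1 = -5q + 1
  the attacker's payoff to strike North: q·(-1) + (1−q)·(-3) = 2q - 3
  -5q + 1 = 2q - 3  ⇒  -7q = -4  ⇒  q = 4/7.

q = 4/7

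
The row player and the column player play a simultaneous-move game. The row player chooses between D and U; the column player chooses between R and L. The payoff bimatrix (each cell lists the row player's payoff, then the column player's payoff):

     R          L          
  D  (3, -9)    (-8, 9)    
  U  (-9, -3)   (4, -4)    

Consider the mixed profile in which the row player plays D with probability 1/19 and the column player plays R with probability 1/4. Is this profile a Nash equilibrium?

Given the column player's mix q = 1/4, the row player's payoff from D is -21/4 but from U is 3/4. The row player strictly prefers U, so the row player would not mix.
So the proposed profile is not a Nash equilibrium.

No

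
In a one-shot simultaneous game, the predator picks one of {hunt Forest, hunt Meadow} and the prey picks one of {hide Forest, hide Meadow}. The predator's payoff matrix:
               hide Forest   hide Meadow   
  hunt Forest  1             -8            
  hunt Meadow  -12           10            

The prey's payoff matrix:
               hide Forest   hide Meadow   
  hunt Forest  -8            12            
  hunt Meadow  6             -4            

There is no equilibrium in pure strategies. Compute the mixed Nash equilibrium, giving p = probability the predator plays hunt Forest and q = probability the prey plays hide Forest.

In a mixed equilibrium the prey is indifferent between hide Forest and hide Meadow; this condition fixes p.
  the prey's expected payoff from hide Forest: p·(-8) + (1−p)·6 = -14p + 6
  the prey's expected payoff from hide Meadow: p·12 + (1−p)·(-4) = 16p - 4
  -14p + 6 = 16p - 4  ⇒  -30p = -10  ⇒  p = 1/3.
The prey's mix must leave the predator indifferent between hunt Forest and hunt Meadow.
  the predator's payoff from hunt Forest: q·1 + (1−q)·(-8) = 9q - 8
  the predator's payoff from hunt Meadow: q·(-12) + (1−q)·10 = -22q + 10
  9q - 8 = -22q + 10  ⇒  31q = 18  ⇒  q = 18/31.

p = 1/3, q = 18/31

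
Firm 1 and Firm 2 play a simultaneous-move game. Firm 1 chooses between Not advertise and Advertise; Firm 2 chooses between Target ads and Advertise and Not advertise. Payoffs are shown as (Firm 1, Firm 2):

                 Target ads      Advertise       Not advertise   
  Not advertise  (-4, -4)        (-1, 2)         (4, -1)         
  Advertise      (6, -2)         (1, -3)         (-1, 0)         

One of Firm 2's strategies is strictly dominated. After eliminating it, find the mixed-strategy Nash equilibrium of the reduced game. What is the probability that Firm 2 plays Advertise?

Firm 2's strategy Target ads is strictly dominated by Not advertise: -1 > -4 and 0 > -2. Eliminate Target ads.
Firm 1's indifference between Not advertise and Advertise determines Firm 2's mixing probability q:
  Firm 1's payoff from Not advertise: q·(-1) + (1−q)·4 = -5q + 4
  Firm 1's payoff from Advertise: q·1 + (1−q)·(-1) = 2q - 1
  -5q + 4 = 2q - 1  ⇒  -7q = -5  ⇒  q = 5/7.

q = 5/7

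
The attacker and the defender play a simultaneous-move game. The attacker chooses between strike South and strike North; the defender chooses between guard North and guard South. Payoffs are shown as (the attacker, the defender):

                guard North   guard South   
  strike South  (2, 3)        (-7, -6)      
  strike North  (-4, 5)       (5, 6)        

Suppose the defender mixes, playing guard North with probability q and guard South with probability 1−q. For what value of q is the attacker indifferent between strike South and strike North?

For the attacker to be willing to mix, the attacker must be indifferent between strike South and strike North, which pins down the defender's mix.
  the attacker's expected payoff from strike South: q·2 + (1−q)·(-7) = 9q - 7
  the attacker's expected payoff from strike North: q·(-4) + (1−q)·5 = -9q + 5
  9q - 7 = -9q + 5  ⇒  18q = 12  ⇒  q = 2/3.

q = 2/3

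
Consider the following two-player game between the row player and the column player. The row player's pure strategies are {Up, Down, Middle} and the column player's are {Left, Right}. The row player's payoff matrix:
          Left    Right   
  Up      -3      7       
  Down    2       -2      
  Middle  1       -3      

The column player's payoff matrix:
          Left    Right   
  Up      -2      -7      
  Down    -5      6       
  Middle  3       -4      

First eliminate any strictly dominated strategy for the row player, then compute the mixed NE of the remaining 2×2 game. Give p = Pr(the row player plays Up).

The row player's strategy Middle is strictly dominated by Down: 2 > 1 and -2 > -3. Eliminate Middle.
For the column player to be willing to mix, the column player must be indifferent between Left and Right, which pins down the row player's mix.
  the column player's payoff from Left: p·(-2) + (1−p)·(-5) = 3p - 5
  the column player's payoff from Right: p·(-7) + (1−p)·6 = -13p + 6
  3p - 5 = -13p + 6  ⇒  16p = 11  ⇒  p = 11/16.

p = 11/16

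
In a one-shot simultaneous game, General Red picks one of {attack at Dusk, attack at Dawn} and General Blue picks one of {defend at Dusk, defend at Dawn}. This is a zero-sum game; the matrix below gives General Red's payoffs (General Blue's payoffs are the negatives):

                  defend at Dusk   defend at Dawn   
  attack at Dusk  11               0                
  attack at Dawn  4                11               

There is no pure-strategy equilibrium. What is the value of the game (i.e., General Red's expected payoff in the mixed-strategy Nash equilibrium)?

v = 121/18

General Blue's mix must leave General Red indifferent between attack at Dusk and attack at Dawn.
  General Red's payoff from attack at Dusk: q·11 + (1−q)·0 = 11q
  General Red's payoff from attack at Dawn: q·4 + (1−q)·11 = -7q + 11
  11q = -7q + 11  ⇒  18q = 11  ⇒  q = 11/18.
The value is General Red's expected payoff against this mix (using attack at Dusk): (11/18)·11 + (7/18)·0 = 121/18.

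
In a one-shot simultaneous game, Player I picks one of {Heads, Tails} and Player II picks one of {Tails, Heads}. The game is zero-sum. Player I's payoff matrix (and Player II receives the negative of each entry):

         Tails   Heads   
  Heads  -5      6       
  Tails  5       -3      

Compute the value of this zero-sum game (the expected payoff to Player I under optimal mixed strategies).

In a mixed equilibrium Player I is indifferent between Heads and Tails; this condition fixes q.
  Player I's payoff from Heads: q·(-5) + (1−q)·6 = -11q + 6
  Player I's payoff from Tails: q·5 + (1−q)·(-3) = 8q - 3
  -11q + 6 = 8q - 3  ⇒  -19q = -9  ⇒  q = 9/19.
The value is Player I's expected payoff against this mix (using Heads): (9/19)·(-5) + (10/19)·6 = 15/19.

v = 15/19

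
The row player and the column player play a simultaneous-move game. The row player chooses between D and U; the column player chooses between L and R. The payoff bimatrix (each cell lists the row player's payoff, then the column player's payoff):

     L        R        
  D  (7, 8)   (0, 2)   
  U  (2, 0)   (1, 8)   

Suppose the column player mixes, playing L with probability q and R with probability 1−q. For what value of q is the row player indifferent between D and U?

q = 1/6

In a mixed equilibrium the row player is indifferent between D and U; this condition fixes q.
  the row player's expected payoff from D: q·7 + (1−q)·0 = 7q
  the row player's expected payoff from U: q·2 + (1−q)·1 = q + 1
  7q = q + 1  ⇒  6q = 1  ⇒  q = 1/6.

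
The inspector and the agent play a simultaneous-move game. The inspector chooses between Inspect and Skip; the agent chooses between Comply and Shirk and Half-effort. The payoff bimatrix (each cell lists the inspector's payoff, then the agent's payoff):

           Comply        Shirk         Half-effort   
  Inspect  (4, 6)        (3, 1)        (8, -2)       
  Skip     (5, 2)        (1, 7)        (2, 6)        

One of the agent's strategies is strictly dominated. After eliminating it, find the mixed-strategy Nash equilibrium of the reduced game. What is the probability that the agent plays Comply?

The agent's strategy Half-effort is strictly dominated by Shirk: 1 > -2 and 7 > 6. Eliminate Half-effort.
For the inspector to be willing to mix, the inspector must be indifferent between Inspect and Skip, which pins down the agent's mix.
  the inspector's payoff from Inspect: q·4 + (1−q)·3 = q + 3
  the inspector's payoff from Skip: q·5 + (1−q)·1 = 4q + 1
  q + 3 = 4q + 1  ⇒  -3q = -2  ⇒  q = 2/3.

q = 2/3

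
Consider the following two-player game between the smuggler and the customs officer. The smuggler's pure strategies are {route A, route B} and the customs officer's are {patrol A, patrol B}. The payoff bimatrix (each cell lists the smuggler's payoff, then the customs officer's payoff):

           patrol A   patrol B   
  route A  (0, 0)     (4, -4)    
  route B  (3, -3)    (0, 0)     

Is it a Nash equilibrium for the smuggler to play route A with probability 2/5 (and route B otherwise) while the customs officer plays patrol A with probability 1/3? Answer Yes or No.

Given the smuggler's mix p = 2/5, the customs officer's payoff from patrol A is -9/5 but from patrol B is -8/5. The customs officer strictly prefers patrol B, so the customs officer would not mix.
So the proposed profile is not a Nash equilibrium.

No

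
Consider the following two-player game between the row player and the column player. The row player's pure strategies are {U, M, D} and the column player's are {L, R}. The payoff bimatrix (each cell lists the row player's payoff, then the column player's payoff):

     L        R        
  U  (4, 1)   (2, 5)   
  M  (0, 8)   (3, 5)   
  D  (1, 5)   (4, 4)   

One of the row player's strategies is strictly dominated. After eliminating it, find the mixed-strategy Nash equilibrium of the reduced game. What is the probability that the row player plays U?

p = 1/5

The row player's strategy M is strictly dominated by D: 1 > 0 and 4 > 3. Eliminate M.
The row player's mix must leave the column player indifferent between L and R.
  the column player's payoff to L: p·1 + (1−p)·5 = -4p + 5
  the column player's payoff to R: p·5 + (1−p)·4 = p + 4
  -4p + 5 = p + 4  ⇒  -5p = -1  ⇒  p = 1/5.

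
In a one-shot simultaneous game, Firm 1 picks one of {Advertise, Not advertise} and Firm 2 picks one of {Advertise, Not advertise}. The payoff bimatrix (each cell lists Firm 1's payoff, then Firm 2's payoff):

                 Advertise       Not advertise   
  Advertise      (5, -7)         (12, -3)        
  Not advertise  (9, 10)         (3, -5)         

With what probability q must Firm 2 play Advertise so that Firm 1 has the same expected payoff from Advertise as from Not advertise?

Set Firm 1's expected payoff from Advertise equal to that from Not advertise:
  Firm 1's payoff to Advertise: q·5 + (1−q)·12 = -7q + 12
  Firm 1's payoff to Not advertise: q·9 + (1−q)·3 = 6q + 3
  -7q + 12 = 6q + 3  ⇒  -13q = -9  ⇒  q = 9/13.

q = 9/13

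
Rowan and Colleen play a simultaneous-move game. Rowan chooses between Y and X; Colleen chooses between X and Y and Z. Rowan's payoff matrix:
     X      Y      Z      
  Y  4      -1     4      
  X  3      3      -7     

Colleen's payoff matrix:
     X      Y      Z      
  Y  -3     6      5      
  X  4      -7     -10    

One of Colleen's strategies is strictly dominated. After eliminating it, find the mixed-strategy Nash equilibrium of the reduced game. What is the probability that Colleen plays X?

Colleen's strategy Z is strictly dominated by Y: 6 > 5 and -7 > -10. Eliminate Z.
For Rowan to be willing to mix, Rowan must be indifferent between Y and X, which pins down Colleen's mix.
  Rowan's payoff to Y: q·4 + (1−q)·(-1) = 5q - 1
  Rowan's payoff to X: q·3 + (1−q)·3 = 3
  5q - 1 = 3  ⇒  5q = 4  ⇒  q = 4/5.

q = 4/5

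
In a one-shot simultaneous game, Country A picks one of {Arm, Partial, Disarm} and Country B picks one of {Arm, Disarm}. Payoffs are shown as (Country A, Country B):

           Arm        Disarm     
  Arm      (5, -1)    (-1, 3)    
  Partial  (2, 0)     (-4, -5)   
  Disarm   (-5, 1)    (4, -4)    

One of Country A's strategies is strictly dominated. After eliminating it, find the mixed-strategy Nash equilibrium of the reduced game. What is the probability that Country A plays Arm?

Country A's strategy Partial is strictly dominated by Arm: 5 > 2 and -1 > -4. Eliminate Partial.
For Country B to be willing to mix, Country B must be indifferent between Arm and Disarm, which pins down Country A's mix.
  Country B's expected payoff from Arm: p·(-1) + (1−p)·1 = -2p + 1
  Country B's expected payoff from Disarm: p·3 + (1−p)·(-4) = 7p - 4
  -2p + 1 = 7p - 4  ⇒  -9p = -5  ⇒  p = 5/9.

p = 5/9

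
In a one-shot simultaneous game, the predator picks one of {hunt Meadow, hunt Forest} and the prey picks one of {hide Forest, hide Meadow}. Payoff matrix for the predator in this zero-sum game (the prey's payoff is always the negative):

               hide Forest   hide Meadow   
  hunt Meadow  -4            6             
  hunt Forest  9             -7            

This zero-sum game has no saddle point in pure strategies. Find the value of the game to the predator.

Set the predator's expected payoff from hunt Meadow equal to that from hunt Forest:
  the predator's expected payoff from hunt Meadow: q·(-4) + (1−q)·6 = -10q + 6
  the predator's expected payoff from hunt Forest: q·9 + (1−q)·(-7) = 16q - 7
  -10q + 6 = 16q - 7  ⇒  -26q = -13  ⇒  q = 1/2.
The value is the predator's expected payoff against this mix (using hunt Meadow): (1/2)·(-4) + (1/2)·6 = 1.

v = 1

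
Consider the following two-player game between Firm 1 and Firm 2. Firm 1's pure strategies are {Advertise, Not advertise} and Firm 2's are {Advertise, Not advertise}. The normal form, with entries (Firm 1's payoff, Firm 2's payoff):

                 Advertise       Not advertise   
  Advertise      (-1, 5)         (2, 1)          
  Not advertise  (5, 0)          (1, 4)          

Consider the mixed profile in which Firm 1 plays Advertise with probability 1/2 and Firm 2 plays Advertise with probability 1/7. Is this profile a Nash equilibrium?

Check Firm 2's indifference given Firm 1's mix p = 1/2:
  payoff from Advertise = 5/2; payoff from Not advertise = 5/2 — equal.
Check Firm 1's indifference given Firm 2's mix q = 1/7:
  payoff from Advertise = 11/7; payoff from Not advertise = 11/7 — equal.
Both players are indifferent, so neither can profitably deviate.

Yes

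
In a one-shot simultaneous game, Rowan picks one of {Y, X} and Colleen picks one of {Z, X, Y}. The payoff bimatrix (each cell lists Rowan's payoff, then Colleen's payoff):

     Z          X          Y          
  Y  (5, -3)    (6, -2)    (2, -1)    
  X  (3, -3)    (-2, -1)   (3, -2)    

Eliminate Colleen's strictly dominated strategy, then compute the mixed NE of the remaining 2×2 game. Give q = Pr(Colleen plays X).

Colleen's strategy Z is strictly dominated by Y: -1 > -3 and -2 > -3. Eliminate Z.
Colleen's mix must leave Rowan indifferent between Y and X.
  Rowan's expected payoff from Y: q·6 + (1−q)·2 = 4q + 2
  Rowan's expected payoff from X: q·(-2) + (1−q)·3 = -5q + 3
  4q + 2 = -5q + 3  ⇒  9q = 1  ⇒  q = 1/9.

q = 1/9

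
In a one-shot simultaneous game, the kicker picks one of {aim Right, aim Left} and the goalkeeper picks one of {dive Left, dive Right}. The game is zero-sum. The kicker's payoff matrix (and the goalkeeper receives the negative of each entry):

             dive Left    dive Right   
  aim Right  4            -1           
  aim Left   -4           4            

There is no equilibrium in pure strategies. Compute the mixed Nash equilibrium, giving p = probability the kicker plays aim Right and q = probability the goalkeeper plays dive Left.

p = 8/13, q = 5/13

The kicker's mix must leave the goalkeeper indifferent between dive Left and dive Right.
  the goalkeeper's expected payoff from dive Left: p·(-4) + (1−p)·4 = -8p + 4
  the goalkeeper's expected payoff from dive Right: p·1 + (1−p)·(-4) = 5p - 4
  -8p + 4 = 5p - 4  ⇒  -13p = -8  ⇒  p = 8/13.
The goalkeeper's mix must leave the kicker indifferent between aim Right and aim Left.
  the kicker's payoff to aim Right: q·4 + (1−q)·(-1) = 5q - 1
  the kicker's payoff to aim Left: q·(-4) + (1−q)·4 = -8q + 4
  5q - 1 = -8q + 4  ⇒  13q = 5  ⇒  q = 5/13.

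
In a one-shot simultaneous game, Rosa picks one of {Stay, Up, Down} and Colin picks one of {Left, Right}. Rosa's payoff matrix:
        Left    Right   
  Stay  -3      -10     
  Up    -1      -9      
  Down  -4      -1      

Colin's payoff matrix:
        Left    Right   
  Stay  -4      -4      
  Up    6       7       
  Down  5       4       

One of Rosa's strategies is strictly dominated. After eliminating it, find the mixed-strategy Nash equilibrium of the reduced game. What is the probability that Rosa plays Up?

p = 1/2

Rosa's strategy Stay is strictly dominated by Up: -1 > -3 and -9 > -10. Eliminate Stay.
Set Colin's expected payoff from Left equal to that from Right:
  Colin's payoff from Left: p·6 + (1−p)·5 = p + 5
  Colin's payoff from Right: p·7 + (1−p)·4 = 3p + 4
  p + 5 = 3p + 4  ⇒  -2p = -1  ⇒  p = 1/2.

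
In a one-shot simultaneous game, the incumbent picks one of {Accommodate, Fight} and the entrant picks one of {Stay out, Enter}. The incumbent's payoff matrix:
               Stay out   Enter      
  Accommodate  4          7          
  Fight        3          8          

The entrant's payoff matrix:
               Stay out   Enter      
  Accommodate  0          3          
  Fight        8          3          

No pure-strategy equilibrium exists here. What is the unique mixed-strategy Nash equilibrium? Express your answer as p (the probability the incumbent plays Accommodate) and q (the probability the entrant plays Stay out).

p = 5/8, q = 1/2

The entrant's indifference between Stay out and Enter determines the incumbent's mixing probability p:
  the entrant's expected payoff from Stay out: p·0 + (1−p)·8 = -8p + 8
  the entrant's expected payoff from Enter: p·3 + (1−p)·3 = 3
  -8p + 8 = 3  ⇒  -8p = -5  ⇒  p = 5/8.
In a mixed equilibrium the incumbent is indifferent between Accommodate and Fight; this condition fixes q.
  the incumbent's expected payoff from Accommodate: q·4 + (1−q)·7 = -3q + 7
  the incumbent's expected payoff from Fight: q·3 + (1−q)·8 = -5q + 8
  -3q + 7 = -5q + 8  ⇒  2q = 1  ⇒  q = 1/2.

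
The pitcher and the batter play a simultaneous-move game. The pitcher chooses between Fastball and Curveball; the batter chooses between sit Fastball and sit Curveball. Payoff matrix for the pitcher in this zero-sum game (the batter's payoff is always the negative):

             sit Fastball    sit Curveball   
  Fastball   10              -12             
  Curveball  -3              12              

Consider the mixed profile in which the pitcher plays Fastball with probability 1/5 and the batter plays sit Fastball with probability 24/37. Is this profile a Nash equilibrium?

No

Given the pitcher's mix p = 1/5, the batter's payoff from sit Fastball is 2/5 but from sit Curveball is -36/5. The batter strictly prefers sit Fastball, so the batter would not mix.
So the proposed profile is not a Nash equilibrium.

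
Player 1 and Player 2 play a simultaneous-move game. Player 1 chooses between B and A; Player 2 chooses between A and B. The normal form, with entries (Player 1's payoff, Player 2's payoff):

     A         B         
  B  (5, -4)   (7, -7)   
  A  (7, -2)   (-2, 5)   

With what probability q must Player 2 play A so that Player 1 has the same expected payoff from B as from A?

In a mixed equilibrium Player 1 is indifferent between B and A; this condition fixes q.
  Player 1's payoff to B: q·5 + (1−q)·7 = -2q + 7
  Player 1's payoff to A: q·7 + (1−q)·(-2) = 9q - 2
  -2q + 7 = 9q - 2  ⇒  -11q = -9  ⇒  q = 9/11.

q = 9/11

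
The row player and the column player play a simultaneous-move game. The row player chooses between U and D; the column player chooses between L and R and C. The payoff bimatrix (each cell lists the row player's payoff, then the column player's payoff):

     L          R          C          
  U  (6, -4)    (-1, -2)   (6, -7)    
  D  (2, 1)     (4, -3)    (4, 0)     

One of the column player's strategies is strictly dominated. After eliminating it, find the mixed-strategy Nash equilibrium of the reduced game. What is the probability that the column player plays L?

The column player's strategy C is strictly dominated by L: -4 > -7 and 1 > 0. Eliminate C.
For the row player to be willing to mix, the row player must be indifferent between U and D, which pins down the column player's mix.
  the row player's expected payoff from U: q·6 + (1−q)·(-1) = 7q - 1
  the row player's expected payoff from D: q·2 + (1−q)·4 = -2q + 4
  7q - 1 = -2q + 4  ⇒  9q = 5  ⇒  q = 5/9.

q = 5/9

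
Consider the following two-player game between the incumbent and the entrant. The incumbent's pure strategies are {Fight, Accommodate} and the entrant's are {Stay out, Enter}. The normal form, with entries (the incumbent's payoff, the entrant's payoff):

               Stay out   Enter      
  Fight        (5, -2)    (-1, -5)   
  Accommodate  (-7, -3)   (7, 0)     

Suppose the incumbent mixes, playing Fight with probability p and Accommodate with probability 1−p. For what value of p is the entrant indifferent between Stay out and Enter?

The entrant's indifference between Stay out and Enter determines the incumbent's mixing probability p:
  the entrant's payoff to Stay out: p·(-2) + (1−p)·(-3) = p - 3
  the entrant's payoff to Enter: p·(-5) + (1−p)·0 = -5p
  p - 3 = -5p  ⇒  6p = 3  ⇒  p = 1/2.

p = 1/2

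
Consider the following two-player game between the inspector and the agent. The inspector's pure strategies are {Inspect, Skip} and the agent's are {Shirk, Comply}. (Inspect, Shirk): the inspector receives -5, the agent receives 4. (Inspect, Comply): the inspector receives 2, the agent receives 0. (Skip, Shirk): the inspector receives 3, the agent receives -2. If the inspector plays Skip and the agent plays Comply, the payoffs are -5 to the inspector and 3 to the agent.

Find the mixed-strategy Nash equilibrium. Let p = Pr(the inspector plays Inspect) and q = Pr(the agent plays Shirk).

p = 5/9, q = 7/15

The inspector's mix must leave the agent indifferent between Shirk and Comply.
  the agent's payoff to Shirk: p·4 + (1−p)·(-2) = 6p - 2
  the agent's payoff to Comply: p·0 + (1−p)·3 = -3p + 3
  6p - 2 = -3p + 3  ⇒  9p = 5  ⇒  p = 5/9.
The agent's mix must leave the inspector indifferent between Inspect and Skip.
  the inspector's expected payoff from Inspect: q·(-5) + (1−q)·2 = -7q + 2
  the inspector's expected payoff from Skip: q·3 + (1−q)·(-5) = 8q - 5
  -7q + 2 = 8q - 5  ⇒  -15q = -7  ⇒  q = 7/15.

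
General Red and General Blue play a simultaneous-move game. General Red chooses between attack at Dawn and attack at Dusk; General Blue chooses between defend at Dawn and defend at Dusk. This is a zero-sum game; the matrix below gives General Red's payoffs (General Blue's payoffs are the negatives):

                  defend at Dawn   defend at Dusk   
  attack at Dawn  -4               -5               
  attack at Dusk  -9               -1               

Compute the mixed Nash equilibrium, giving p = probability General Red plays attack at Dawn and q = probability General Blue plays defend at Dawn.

In a mixed equilibrium General Blue is indifferent between defend at Dawn and defend at Dusk; this condition fixes p.
  General Blue's payoff from defend at Dawn: p·4 + (1−p)·9 = -5p + 9
  General Blue's payoff from defend at Dusk: p·5 + (1−p)·1 = 4p + 1
  -5p + 9 = 4p + 1  ⇒  -9p = -8  ⇒  p = 8/9.
General Red's indifference between attack at Dawn and attack at Dusk determines General Blue's mixing probability q:
  General Red's expected payoff from attack at Dawn: q·(-4) + (1−q)·(-5) = q - 5
  General Red's expected payoff from attack at Dusk: q·(-9) + (1−q)·(-1) = -8q - 1
  q - 5 = -8q - 1  ⇒  9q = 4  ⇒  q = 4/9.

p = 8/9, q = 4/9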